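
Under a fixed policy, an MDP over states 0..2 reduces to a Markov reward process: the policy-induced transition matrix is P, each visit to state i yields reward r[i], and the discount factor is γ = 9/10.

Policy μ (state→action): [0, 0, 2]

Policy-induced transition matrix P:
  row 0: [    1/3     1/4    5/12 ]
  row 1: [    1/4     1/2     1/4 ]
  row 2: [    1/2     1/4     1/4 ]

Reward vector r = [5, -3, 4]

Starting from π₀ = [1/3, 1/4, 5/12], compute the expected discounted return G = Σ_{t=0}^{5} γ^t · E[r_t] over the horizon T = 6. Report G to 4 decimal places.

t=0: π = [0.3333, 0.2500, 0.4167], E[r] = 2.5833, γ^t·E[r] = 2.583333, running G = 2.583333
t=1: π = [0.3819, 0.3125, 0.3056], E[r] = 2.1944, γ^t·E[r] = 1.975000, running G = 4.558333
t=2: π = [0.3582, 0.3281, 0.3137], E[r] = 2.0613, γ^t·E[r] = 1.669688, running G = 6.228021
t=3: π = [0.3583, 0.3320, 0.3097], E[r] = 2.0340, γ^t·E[r] = 1.482820, running G = 7.710841
t=4: π = [0.3573, 0.3330, 0.3097], E[r] = 2.0262, γ^t·E[r] = 1.329407, running G = 9.040248
t=5: π = [0.3572, 0.3333, 0.3095], E[r] = 2.0244, γ^t·E[r] = 1.195410, running G = 10.235658

G = 10.2357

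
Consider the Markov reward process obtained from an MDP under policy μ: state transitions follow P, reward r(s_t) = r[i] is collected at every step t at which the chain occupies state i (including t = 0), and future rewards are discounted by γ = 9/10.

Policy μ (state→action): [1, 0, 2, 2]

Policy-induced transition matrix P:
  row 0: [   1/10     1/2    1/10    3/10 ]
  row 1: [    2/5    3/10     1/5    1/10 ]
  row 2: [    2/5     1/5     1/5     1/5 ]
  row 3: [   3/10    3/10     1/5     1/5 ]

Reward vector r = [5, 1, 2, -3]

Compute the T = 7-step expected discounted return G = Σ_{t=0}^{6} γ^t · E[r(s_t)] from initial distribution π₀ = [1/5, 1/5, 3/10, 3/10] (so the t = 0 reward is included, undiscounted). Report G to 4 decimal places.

t=0: π = [0.2000, 0.2000, 0.3000, 0.3000], E[r] = 0.9000, γ^t·E[r] = 0.900000, running G = 0.900000
t=1: π = [0.3100, 0.3100, 0.1800, 0.2000], E[r] = 1.6200, γ^t·E[r] = 1.458000, running G = 2.358000
t=2: π = [0.2870, 0.3440, 0.1690, 0.2000], E[r] = 1.5170, γ^t·E[r] = 1.228770, running G = 3.586770
t=3: π = [0.2939, 0.3405, 0.1713, 0.1943], E[r] = 1.5697, γ^t·E[r] = 1.144311, running G = 4.731081
t=4: π = [0.2924, 0.3417, 0.1706, 0.1953], E[r] = 1.5589, γ^t·E[r] = 1.022761, running G = 5.753843
t=5: π = [0.2927, 0.3414, 0.1708, 0.1951], E[r] = 1.5614, γ^t·E[r] = 0.922017, running G = 6.675860
t=6: π = [0.2927, 0.3415, 0.1707, 0.1951], E[r] = 1.5609, γ^t·E[r] = 0.829510, running G = 7.505370

G = 7.5054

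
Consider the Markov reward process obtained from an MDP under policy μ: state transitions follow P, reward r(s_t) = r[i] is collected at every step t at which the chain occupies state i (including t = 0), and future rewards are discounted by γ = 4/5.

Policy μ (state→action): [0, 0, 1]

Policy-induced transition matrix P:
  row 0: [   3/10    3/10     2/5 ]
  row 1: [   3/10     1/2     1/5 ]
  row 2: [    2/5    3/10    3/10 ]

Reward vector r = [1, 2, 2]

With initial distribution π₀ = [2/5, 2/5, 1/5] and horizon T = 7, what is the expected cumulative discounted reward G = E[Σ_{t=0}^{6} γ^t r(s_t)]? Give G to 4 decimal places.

t=0: π = [0.4000, 0.4000, 0.2000], E[r] = 1.6000, γ^t·E[r] = 1.600000, running G = 1.600000
t=1: π = [0.3200, 0.3800, 0.3000], E[r] = 1.6800, γ^t·E[r] = 1.344000, running G = 2.944000
t=2: π = [0.3300, 0.3760, 0.2940], E[r] = 1.6700, γ^t·E[r] = 1.068800, running G = 4.012800
t=3: π = [0.3294, 0.3752, 0.2954], E[r] = 1.6706, γ^t·E[r] = 0.855347, running G = 4.868147
t=4: π = [0.3295, 0.3750, 0.2954], E[r] = 1.6705, γ^t·E[r] = 0.684220, running G = 5.552368
t=5: π = [0.3295, 0.3750, 0.2955], E[r] = 1.6705, γ^t·E[r] = 0.547376, running G = 6.099743
t=6: π = [0.3295, 0.3750, 0.2955], E[r] = 1.6705, γ^t·E[r] = 0.437900, running G = 6.537643

G = 6.5376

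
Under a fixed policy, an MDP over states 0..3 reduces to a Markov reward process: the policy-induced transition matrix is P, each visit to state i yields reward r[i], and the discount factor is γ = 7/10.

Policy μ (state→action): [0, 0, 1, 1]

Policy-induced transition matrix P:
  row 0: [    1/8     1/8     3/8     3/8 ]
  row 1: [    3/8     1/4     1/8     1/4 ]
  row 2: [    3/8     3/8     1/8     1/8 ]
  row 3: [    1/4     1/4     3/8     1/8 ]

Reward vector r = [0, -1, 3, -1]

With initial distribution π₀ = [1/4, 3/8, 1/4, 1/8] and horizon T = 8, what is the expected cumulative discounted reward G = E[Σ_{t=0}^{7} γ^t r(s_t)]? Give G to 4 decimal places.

t=0: π = [0.2500, 0.3750, 0.2500, 0.1250], E[r] = 0.2500, γ^t·E[r] = 0.250000, running G = 0.250000
t=1: π = [0.2969, 0.2500, 0.2188, 0.2344], E[r] = 0.1719, γ^t·E[r] = 0.120313, running G = 0.370313
t=2: π = [0.2715, 0.2402, 0.2578, 0.2305], E[r] = 0.3027, γ^t·E[r] = 0.148340, running G = 0.518652
t=3: π = [0.2783, 0.2483, 0.2505, 0.2229], E[r] = 0.2803, γ^t·E[r] = 0.096134, running G = 0.614786
t=4: π = [0.2776, 0.2465, 0.2503, 0.2256], E[r] = 0.2788, γ^t·E[r] = 0.066935, running G = 0.681721
t=5: π = [0.2774, 0.2466, 0.2508, 0.2252], E[r] = 0.2806, γ^t·E[r] = 0.047157, running G = 0.728878
t=6: π = [0.2775, 0.2467, 0.2507, 0.2252], E[r] = 0.2801, γ^t·E[r] = 0.032955, running G = 0.761833
t=7: π = [0.2775, 0.2466, 0.2507, 0.2252], E[r] = 0.2802, γ^t·E[r] = 0.023072, running G = 0.784905

G = 0.7849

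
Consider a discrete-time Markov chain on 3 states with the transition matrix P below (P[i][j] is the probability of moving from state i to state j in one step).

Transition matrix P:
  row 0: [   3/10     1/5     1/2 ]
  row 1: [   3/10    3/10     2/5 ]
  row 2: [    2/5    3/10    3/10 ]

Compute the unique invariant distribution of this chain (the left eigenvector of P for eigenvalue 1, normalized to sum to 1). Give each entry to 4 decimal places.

Balance equations π_j = Σ_i π_i·P[i][j]:
  π_0 = 3/10·π_0 + 3/10·π_1 + 2/5·π_2
  π_1 = 1/5·π_0 + 3/10·π_1 + 3/10·π_2
  normalize: π_0 + π_1 + π_2 = 1
Solving the linear system gives exactly π = [37/109, 29/109, 43/109].

π = [0.3394, 0.2661, 0.3945]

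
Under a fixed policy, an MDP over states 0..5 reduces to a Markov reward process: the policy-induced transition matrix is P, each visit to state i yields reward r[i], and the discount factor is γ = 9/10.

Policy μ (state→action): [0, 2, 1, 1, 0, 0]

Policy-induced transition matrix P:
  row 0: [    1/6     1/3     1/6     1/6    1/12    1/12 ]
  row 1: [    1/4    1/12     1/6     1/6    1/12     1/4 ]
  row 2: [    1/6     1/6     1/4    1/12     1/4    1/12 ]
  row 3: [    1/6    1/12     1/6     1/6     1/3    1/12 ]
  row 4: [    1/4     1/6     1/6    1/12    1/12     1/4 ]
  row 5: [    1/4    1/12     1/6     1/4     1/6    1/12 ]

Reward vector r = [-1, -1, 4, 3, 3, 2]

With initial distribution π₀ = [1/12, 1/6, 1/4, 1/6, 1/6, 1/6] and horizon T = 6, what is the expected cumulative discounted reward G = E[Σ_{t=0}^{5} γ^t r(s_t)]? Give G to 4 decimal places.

t=0: π = [0.0833, 0.1667, 0.2500, 0.1667, 0.1667, 0.1667], E[r] = 2.0833, γ^t·E[r] = 2.083333, running G = 2.083333
t=1: π = [0.2083, 0.1389, 0.1875, 0.1458, 0.1806, 0.1389], E[r] = 1.6597, γ^t·E[r] = 1.493750, running G = 3.577083
t=2: π = [0.2049, 0.1661, 0.1823, 0.1476, 0.1626, 0.1366], E[r] = 1.5619, γ^t·E[r] = 1.265156, running G = 4.842240
t=3: π = [0.2054, 0.1633, 0.1819, 0.1493, 0.1620, 0.1381], E[r] = 1.5688, γ^t·E[r] = 1.143668, running G = 5.985908
t=4: π = [0.2053, 0.1633, 0.1818, 0.1495, 0.1625, 0.1375], E[r] = 1.5698, γ^t·E[r] = 1.029916, running G = 7.015823
t=5: π = [0.2053, 0.1633, 0.1818, 0.1494, 0.1625, 0.1376], E[r] = 1.5697, γ^t·E[r] = 0.926876, running G = 7.942699

G = 7.9427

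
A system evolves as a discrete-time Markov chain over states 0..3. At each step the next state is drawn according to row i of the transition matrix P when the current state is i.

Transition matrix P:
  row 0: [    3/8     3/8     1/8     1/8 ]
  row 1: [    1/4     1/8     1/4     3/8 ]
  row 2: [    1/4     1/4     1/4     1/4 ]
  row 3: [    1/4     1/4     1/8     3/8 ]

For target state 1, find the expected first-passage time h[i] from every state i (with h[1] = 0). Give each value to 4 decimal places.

First-step conditioning: h[1] = 0; for i ≠ 1, h[i] = 1 + Σ_k P[i][k]·h[k].
  h[0] = 1 + 3/8·h[0] + 1/8·h[2] + 1/8·h[3]
  h[2] = 1 + 1/4·h[0] + 1/4·h[2] + 1/4·h[3]
  h[3] = 1 + 1/4·h[0] + 1/8·h[2] + 3/8·h[3]
Solving the 3×3 linear system over states ≠ 1 gives exactly h = [3, 0, 7/2, 7/2] (h[1] = 0 is the target).

h = [3.0000, 0.0000, 3.5000, 3.5000]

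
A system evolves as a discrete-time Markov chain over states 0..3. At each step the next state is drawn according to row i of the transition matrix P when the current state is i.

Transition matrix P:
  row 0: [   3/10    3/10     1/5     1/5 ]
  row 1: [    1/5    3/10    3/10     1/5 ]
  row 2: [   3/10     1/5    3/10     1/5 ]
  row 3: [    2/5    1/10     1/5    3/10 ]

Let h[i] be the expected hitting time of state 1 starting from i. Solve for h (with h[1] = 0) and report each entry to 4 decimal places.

h = [4.2857, 0.0000, 4.7619, 5.2381]

First-step conditioning: h[1] = 0; for i ≠ 1, h[i] = 1 + Σ_k P[i][k]·h[k].
  h[0] = 1 + 3/10·h[0] + 1/5·h[2] + 1/5·h[3]
  h[2] = 1 + 3/10·h[0] + 3/10·h[2] + 1/5·h[3]
  h[3] = 1 + 2/5·h[0] + 1/5·h[2] + 3/10·h[3]
Solving the 3×3 linear system over states ≠ 1 gives exactly h = [30/7, 0, 100/21, 110/21] (h[1] = 0 is the target).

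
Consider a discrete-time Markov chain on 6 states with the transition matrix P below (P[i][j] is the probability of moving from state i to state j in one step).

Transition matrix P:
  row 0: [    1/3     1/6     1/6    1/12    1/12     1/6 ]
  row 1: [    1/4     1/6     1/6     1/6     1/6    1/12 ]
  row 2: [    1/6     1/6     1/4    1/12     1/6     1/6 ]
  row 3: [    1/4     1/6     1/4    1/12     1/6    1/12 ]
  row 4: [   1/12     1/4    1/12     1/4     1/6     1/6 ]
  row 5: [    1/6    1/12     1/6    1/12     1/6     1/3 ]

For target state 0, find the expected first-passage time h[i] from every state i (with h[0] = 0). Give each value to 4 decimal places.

First-step conditioning: h[0] = 0; for i ≠ 0, h[i] = 1 + Σ_k P[i][k]·h[k].
  h[1] = 1 + 1/6·h[1] + 1/6·h[2] + 1/6·h[3] + 1/6·h[4] + 1/12·h[5]
  h[2] = 1 + 1/6·h[1] + 1/4·h[2] + 1/12·h[3] + 1/6·h[4] + 1/6·h[5]
  h[3] = 1 + 1/6·h[1] + 1/4·h[2] + 1/12·h[3] + 1/6·h[4] + 1/12·h[5]
  h[4] = 1 + 1/4·h[1] + 1/12·h[2] + 1/4·h[3] + 1/6·h[4] + 1/6·h[5]
  h[5] = 1 + 1/12·h[1] + 1/6·h[2] + 1/12·h[3] + 1/6·h[4] + 1/3·h[5]
Solving the 5×5 linear system over states ≠ 0 gives exactly h = [0, 93384/18191, 102744/18191, 94104/18191, 109086/18191, 103680/18191] (h[0] = 0 is the target).

h = [0.0000, 5.1335, 5.6481, 5.1731, 5.9967, 5.6995]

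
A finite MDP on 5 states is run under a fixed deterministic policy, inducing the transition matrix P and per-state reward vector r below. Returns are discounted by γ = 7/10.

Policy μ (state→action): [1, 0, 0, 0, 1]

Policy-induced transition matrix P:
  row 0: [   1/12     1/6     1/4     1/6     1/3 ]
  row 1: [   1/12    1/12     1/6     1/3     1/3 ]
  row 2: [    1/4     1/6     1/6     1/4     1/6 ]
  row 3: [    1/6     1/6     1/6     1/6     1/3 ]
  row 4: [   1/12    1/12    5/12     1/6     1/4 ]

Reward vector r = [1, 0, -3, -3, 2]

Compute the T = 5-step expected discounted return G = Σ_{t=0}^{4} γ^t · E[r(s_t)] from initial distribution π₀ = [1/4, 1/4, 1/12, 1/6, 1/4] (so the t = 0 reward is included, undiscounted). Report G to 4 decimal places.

t=0: π = [0.2500, 0.2500, 0.0833, 0.1667, 0.2500], E[r] = 0.0000, γ^t·E[r] = 0.000000, running G = 0.000000
t=1: π = [0.1111, 0.1250, 0.2500, 0.2153, 0.2986], E[r] = -0.6875, γ^t·E[r] = -0.481250, running G = -0.481250
t=2: π = [0.1429, 0.1314, 0.2506, 0.2083, 0.2668], E[r] = -0.7002, γ^t·E[r] = -0.343113, running G = -0.824363
t=3: π = [0.1425, 0.1335, 0.2453, 0.2094, 0.2693], E[r] = -0.6830, γ^t·E[r] = -0.234274, running G = -1.058638
t=4: π = [0.1417, 0.1331, 0.2459, 0.2094, 0.2700], E[r] = -0.6840, γ^t·E[r] = -0.164227, running G = -1.222865

G = -1.2229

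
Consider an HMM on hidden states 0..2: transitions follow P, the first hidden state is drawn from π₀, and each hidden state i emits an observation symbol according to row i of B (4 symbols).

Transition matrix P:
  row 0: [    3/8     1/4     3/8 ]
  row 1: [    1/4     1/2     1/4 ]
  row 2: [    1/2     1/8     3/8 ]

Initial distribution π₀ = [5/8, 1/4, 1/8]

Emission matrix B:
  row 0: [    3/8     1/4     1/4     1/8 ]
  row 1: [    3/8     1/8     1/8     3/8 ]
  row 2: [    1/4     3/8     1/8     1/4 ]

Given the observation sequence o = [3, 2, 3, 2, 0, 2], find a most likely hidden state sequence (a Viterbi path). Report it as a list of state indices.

path = [0, 0, 2, 0, 0, 0]

t=0: δ = [7.812e-02, 9.375e-02, 3.125e-02]  (obs o_0=3)
t=1: δ = [7.324e-03, 5.859e-03, 3.662e-03]  ψ = [0, 1, 0]  (obs o_1=2)
t=2: δ = [3.433e-04, 1.099e-03, 6.866e-04]  ψ = [0, 1, 0]  (obs o_2=3)
t=3: δ = [8.583e-05, 6.866e-05, 3.433e-05]  ψ = [2, 1, 1]  (obs o_3=2)
t=4: δ = [1.207e-05, 1.287e-05, 8.047e-06]  ψ = [0, 1, 0]  (obs o_4=0)
t=5: δ = [1.132e-06, 8.047e-07, 5.658e-07]  ψ = [0, 1, 0]  (obs o_5=2)
backtrack: best end state = 0; path = [0, 0, 2, 0, 0, 0]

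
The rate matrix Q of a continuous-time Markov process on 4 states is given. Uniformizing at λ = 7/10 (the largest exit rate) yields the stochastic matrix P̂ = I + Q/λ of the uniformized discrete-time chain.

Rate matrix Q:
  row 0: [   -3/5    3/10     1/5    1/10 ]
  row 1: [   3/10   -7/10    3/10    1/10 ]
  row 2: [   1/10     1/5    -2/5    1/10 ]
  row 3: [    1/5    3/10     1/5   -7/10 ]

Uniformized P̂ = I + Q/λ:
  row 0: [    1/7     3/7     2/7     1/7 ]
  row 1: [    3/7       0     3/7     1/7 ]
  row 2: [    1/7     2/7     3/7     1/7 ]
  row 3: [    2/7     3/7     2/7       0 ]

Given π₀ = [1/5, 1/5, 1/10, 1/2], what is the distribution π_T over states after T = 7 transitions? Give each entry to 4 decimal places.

t=0: π = [0.2000, 0.2000, 0.1000, 0.5000]
t=1: π = [0.2714, 0.3286, 0.3286, 0.0714]
t=2: π = [0.2469, 0.2408, 0.3796, 0.1327]
t=3: π = [0.2306, 0.2711, 0.3743, 0.1239]
t=4: π = [0.2380, 0.2589, 0.3779, 0.1252]
t=5: π = [0.2347, 0.2636, 0.3767, 0.1250]
t=6: π = [0.2360, 0.2618, 0.3772, 0.1250]
t=7: π = [0.2355, 0.2625, 0.3770, 0.1250]

π = [0.2355, 0.2625, 0.3770, 0.1250]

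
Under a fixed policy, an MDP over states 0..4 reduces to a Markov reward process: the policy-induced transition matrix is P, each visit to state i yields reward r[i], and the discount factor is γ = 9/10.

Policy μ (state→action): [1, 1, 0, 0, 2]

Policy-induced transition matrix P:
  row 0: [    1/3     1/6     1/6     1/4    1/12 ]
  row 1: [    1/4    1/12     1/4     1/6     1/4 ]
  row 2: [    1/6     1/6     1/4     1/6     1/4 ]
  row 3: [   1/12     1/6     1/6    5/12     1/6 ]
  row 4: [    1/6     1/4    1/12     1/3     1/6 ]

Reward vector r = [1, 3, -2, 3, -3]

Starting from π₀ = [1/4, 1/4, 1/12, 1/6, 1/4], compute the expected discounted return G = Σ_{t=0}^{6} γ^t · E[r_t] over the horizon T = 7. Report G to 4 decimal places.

G = 3.3046

t=0: π = [0.2500, 0.2500, 0.0833, 0.1667, 0.2500], E[r] = 0.5833, γ^t·E[r] = 0.583333, running G = 0.583333
t=1: π = [0.2153, 0.1667, 0.1736, 0.2708, 0.1736], E[r] = 0.6597, γ^t·E[r] = 0.593750, running G = 1.177083
t=2: π = [0.1939, 0.1672, 0.1806, 0.2813, 0.1771], E[r] = 0.6470, γ^t·E[r] = 0.524063, running G = 1.701146
t=3: π = [0.1895, 0.1675, 0.1809, 0.2826, 0.1795], E[r] = 0.6396, γ^t·E[r] = 0.466277, running G = 2.167423
t=4: π = [0.1886, 0.1677, 0.1807, 0.2830, 0.1799], E[r] = 0.6395, γ^t·E[r] = 0.419607, running G = 2.587031
t=5: π = [0.1885, 0.1677, 0.1807, 0.2831, 0.1800], E[r] = 0.6396, γ^t·E[r] = 0.377672, running G = 2.964703
t=6: π = [0.1885, 0.1677, 0.1807, 0.2832, 0.1800], E[r] = 0.6396, γ^t·E[r] = 0.339920, running G = 3.304622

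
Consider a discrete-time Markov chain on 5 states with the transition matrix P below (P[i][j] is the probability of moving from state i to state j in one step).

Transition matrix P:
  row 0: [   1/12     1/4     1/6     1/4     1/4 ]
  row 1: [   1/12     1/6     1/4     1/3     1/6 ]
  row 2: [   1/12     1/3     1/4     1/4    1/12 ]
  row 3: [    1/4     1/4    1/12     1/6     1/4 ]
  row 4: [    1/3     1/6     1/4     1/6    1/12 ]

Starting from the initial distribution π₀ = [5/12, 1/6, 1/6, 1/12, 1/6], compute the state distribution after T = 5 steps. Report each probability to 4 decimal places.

π = [0.1650, 0.2329, 0.1970, 0.2356, 0.1695]

t=0: π = [0.4167, 0.1667, 0.1667, 0.0833, 0.1667]
t=1: π = [0.1389, 0.2361, 0.2014, 0.2431, 0.1806]
t=2: π = [0.1690, 0.2321, 0.1979, 0.2344, 0.1667]
t=3: π = [0.1641, 0.2333, 0.1969, 0.2359, 0.1699]
t=4: π = [0.1651, 0.2328, 0.1970, 0.2356, 0.1694]
t=5: π = [0.1650, 0.2329, 0.1970, 0.2356, 0.1695]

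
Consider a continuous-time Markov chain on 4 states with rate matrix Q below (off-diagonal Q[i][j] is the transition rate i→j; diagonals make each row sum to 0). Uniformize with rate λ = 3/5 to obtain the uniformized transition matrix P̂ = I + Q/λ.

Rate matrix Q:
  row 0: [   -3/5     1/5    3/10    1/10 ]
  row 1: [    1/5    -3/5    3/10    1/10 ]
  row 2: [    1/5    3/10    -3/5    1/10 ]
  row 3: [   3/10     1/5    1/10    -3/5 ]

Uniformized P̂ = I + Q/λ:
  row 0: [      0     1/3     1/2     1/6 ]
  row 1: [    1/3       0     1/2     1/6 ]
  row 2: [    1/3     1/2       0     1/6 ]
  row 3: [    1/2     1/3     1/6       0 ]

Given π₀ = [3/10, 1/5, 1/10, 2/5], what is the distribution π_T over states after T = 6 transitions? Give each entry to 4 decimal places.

t=0: π = [0.3000, 0.2000, 0.1000, 0.4000]
t=1: π = [0.3000, 0.2833, 0.3167, 0.1000]
t=2: π = [0.2500, 0.2917, 0.3083, 0.1500]
t=3: π = [0.2750, 0.2875, 0.2958, 0.1417]
t=4: π = [0.2653, 0.2868, 0.3049, 0.1431]
t=5: π = [0.2688, 0.2885, 0.2999, 0.1428]
t=6: π = [0.2676, 0.2871, 0.3024, 0.1429]

π = [0.2676, 0.2871, 0.3024, 0.1429]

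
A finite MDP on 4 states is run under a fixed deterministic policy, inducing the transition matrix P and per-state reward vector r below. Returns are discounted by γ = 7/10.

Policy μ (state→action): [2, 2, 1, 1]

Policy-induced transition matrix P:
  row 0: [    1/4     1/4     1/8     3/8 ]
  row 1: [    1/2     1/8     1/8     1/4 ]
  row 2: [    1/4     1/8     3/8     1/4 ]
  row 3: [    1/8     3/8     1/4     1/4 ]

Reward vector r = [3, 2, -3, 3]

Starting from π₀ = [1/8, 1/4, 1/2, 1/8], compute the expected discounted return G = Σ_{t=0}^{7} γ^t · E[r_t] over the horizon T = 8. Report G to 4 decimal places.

G = 2.7183

t=0: π = [0.1250, 0.2500, 0.5000, 0.1250], E[r] = -0.2500, γ^t·E[r] = -0.250000, running G = -0.250000
t=1: π = [0.2969, 0.1719, 0.2656, 0.2656], E[r] = 1.2344, γ^t·E[r] = 0.864063, running G = 0.614063
t=2: π = [0.2598, 0.2285, 0.2246, 0.2871], E[r] = 1.4238, γ^t·E[r] = 0.697676, running G = 1.311738
t=3: π = [0.2712, 0.2292, 0.2170, 0.2825], E[r] = 1.4685, γ^t·E[r] = 0.503698, running G = 1.815436
t=4: π = [0.2720, 0.2295, 0.2146, 0.2839], E[r] = 1.4831, γ^t·E[r] = 0.356083, running G = 2.171519
t=5: π = [0.2719, 0.2300, 0.2141, 0.2840], E[r] = 1.4852, γ^t·E[r] = 0.249624, running G = 2.421144
t=6: π = [0.2720, 0.2300, 0.2140, 0.2840], E[r] = 1.4858, γ^t·E[r] = 0.174805, running G = 2.595949
t=7: π = [0.2720, 0.2300, 0.2140, 0.2840], E[r] = 1.4860, γ^t·E[r] = 0.122376, running G = 2.718324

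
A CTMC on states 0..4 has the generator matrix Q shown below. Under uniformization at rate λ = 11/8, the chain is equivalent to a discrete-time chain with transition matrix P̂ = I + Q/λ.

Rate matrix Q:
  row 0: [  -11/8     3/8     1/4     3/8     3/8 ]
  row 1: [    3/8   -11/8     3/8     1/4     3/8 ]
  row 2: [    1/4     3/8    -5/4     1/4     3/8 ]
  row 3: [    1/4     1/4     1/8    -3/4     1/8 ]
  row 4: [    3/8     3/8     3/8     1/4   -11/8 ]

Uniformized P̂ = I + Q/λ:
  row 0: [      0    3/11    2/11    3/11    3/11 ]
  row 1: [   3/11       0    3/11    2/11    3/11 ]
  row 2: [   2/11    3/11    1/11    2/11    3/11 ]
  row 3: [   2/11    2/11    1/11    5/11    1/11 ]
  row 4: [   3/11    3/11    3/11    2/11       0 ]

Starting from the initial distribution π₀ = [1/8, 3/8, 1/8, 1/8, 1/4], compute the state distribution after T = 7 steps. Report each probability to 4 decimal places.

π = [0.1823, 0.1948, 0.1748, 0.2728, 0.1753]

t=0: π = [0.1250, 0.3750, 0.1250, 0.1250, 0.2500]
t=1: π = [0.2159, 0.1591, 0.2159, 0.2273, 0.1818]
t=2: π = [0.1736, 0.2087, 0.1725, 0.2634, 0.1818]
t=3: π = [0.1858, 0.1919, 0.1777, 0.2694, 0.1752]
t=4: π = [0.1814, 0.1959, 0.1745, 0.2722, 0.1759]
t=5: π = [0.1826, 0.1946, 0.1750, 0.2725, 0.1753]
t=6: π = [0.1822, 0.1949, 0.1748, 0.2728, 0.1754]
t=7: π = [0.1823, 0.1948, 0.1748, 0.2728, 0.1753]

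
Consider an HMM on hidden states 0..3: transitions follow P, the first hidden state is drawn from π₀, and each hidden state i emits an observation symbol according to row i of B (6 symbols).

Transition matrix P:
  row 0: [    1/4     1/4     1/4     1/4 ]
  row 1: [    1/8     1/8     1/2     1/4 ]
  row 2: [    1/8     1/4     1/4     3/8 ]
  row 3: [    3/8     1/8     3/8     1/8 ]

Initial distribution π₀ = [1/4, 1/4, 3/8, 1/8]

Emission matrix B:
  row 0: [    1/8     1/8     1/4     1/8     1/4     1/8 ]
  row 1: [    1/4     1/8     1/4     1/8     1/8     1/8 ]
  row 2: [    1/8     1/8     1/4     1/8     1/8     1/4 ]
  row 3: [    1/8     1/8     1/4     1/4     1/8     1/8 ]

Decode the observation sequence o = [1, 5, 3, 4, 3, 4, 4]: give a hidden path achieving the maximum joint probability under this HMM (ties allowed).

t=0: δ = [3.125e-02, 3.125e-02, 4.688e-02, 1.562e-02]  (obs o_0=1)
t=1: δ = [9.766e-04, 1.465e-03, 3.906e-03, 2.197e-03]  ψ = [0, 2, 1, 2]  (obs o_1=5)
t=2: δ = [1.030e-04, 1.221e-04, 1.221e-04, 3.662e-04]  ψ = [3, 2, 2, 2]  (obs o_2=3)
t=3: δ = [3.433e-05, 5.722e-06, 1.717e-05, 5.722e-06]  ψ = [3, 3, 3, 2]  (obs o_3=4)
t=4: δ = [1.073e-06, 1.073e-06, 1.073e-06, 2.146e-06]  ψ = [0, 0, 0, 0]  (obs o_4=3)
t=5: δ = [2.012e-07, 3.353e-08, 1.006e-07, 5.029e-08]  ψ = [3, 0, 3, 2]  (obs o_5=4)
t=6: δ = [1.257e-08, 6.286e-09, 6.286e-09, 6.286e-09]  ψ = [0, 0, 0, 0]  (obs o_6=4)
backtrack: best end state = 0; path = [1, 2, 3, 0, 3, 0, 0]

path = [1, 2, 3, 0, 3, 0, 0]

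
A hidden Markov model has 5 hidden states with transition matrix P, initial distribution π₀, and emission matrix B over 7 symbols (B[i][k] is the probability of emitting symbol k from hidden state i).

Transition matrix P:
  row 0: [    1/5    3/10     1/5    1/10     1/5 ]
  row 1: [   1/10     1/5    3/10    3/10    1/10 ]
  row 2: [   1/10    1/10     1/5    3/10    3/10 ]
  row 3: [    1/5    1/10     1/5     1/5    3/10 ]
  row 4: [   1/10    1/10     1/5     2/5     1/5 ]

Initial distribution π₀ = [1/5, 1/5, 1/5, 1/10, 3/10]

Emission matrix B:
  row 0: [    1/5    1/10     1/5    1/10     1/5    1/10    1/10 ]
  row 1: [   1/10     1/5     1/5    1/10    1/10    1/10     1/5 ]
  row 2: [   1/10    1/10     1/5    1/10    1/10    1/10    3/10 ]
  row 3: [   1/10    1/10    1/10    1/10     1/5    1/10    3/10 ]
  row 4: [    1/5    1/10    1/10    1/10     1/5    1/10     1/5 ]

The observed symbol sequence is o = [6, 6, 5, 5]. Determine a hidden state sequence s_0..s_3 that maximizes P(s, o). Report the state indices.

path = [4, 3, 4, 3]

t=0: δ = [2.000e-02, 4.000e-02, 6.000e-02, 3.000e-02, 6.000e-02]  (obs o_0=6)
t=1: δ = [6.000e-04, 1.600e-03, 3.600e-03, 7.200e-03, 3.600e-03]  ψ = [2, 1, 1, 4, 2]  (obs o_1=6)
t=2: δ = [1.440e-04, 7.200e-05, 1.440e-04, 1.440e-04, 2.160e-04]  ψ = [3, 3, 3, 3, 3]  (obs o_2=5)
t=3: δ = [2.880e-06, 4.320e-06, 4.320e-06, 8.640e-06, 4.320e-06]  ψ = [0, 0, 4, 4, 2]  (obs o_3=5)
backtrack: best end state = 3; path = [4, 3, 4, 3]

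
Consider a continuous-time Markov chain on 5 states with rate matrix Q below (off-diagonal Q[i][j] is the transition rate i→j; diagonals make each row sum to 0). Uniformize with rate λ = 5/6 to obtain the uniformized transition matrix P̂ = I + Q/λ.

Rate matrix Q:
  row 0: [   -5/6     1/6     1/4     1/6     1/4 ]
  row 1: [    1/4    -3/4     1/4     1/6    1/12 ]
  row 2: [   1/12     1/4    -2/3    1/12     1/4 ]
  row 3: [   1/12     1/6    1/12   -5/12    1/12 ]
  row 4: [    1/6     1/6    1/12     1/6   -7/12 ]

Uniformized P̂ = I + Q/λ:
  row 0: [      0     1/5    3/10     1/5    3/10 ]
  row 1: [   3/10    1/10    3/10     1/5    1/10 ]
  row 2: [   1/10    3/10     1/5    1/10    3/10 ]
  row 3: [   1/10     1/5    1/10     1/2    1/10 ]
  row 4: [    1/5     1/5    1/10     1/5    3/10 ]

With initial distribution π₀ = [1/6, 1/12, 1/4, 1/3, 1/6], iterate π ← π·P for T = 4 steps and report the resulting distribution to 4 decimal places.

t=0: π = [0.1667, 0.0833, 0.2500, 0.3333, 0.1667]
t=1: π = [0.1167, 0.2167, 0.1750, 0.2750, 0.2167]
t=2: π = [0.1533, 0.1958, 0.1842, 0.2650, 0.2017]
t=3: π = [0.1440, 0.1988, 0.1883, 0.2611, 0.2078]
t=4: π = [0.1462, 0.1989, 0.1874, 0.2595, 0.2080]

π = [0.1462, 0.1989, 0.1874, 0.2595, 0.2080]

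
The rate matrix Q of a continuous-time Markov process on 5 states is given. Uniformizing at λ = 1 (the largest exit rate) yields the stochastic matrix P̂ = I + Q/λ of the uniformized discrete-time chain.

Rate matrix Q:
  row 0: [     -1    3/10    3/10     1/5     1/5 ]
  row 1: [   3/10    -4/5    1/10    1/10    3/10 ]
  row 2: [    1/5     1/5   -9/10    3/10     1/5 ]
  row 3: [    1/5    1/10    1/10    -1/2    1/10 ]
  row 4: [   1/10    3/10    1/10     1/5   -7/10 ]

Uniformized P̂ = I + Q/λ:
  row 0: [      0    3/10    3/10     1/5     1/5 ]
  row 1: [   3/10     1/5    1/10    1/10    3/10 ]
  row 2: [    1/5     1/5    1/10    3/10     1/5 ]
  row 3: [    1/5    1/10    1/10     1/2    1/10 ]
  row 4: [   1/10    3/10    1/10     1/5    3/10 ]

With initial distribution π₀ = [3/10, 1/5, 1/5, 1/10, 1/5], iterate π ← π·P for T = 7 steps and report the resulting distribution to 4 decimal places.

t=0: π = [0.3000, 0.2000, 0.2000, 0.1000, 0.2000]
t=1: π = [0.1400, 0.2400, 0.1600, 0.2300, 0.2300]
t=2: π = [0.1730, 0.2140, 0.1280, 0.2610, 0.2240]
t=3: π = [0.1644, 0.2136, 0.1346, 0.2697, 0.2177]
t=4: π = [0.1667, 0.2112, 0.1329, 0.2730, 0.2162]
t=5: π = [0.1662, 0.2110, 0.1333, 0.2741, 0.2154]
t=6: π = [0.1663, 0.2108, 0.1332, 0.2745, 0.2152]
t=7: π = [0.1663, 0.2107, 0.1333, 0.2746, 0.2152]

π = [0.1663, 0.2107, 0.1333, 0.2746, 0.2152]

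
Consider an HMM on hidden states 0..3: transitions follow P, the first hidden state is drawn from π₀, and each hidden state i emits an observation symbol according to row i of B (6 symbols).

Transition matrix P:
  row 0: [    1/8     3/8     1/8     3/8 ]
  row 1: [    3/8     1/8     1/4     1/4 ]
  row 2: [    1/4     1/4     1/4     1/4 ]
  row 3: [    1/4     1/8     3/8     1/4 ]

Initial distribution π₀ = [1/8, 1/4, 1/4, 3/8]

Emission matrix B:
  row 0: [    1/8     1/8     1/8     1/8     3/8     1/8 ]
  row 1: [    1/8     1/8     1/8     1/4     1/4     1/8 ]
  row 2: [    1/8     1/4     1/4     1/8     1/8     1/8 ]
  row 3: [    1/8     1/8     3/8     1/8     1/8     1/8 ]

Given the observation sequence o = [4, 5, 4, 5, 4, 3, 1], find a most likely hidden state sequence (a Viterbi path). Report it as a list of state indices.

t=0: δ = [4.688e-02, 6.250e-02, 3.125e-02, 4.688e-02]  (obs o_0=4)
t=1: δ = [2.930e-03, 2.197e-03, 2.197e-03, 2.197e-03]  ψ = [1, 0, 3, 0]  (obs o_1=5)
t=2: δ = [3.090e-04, 2.747e-04, 1.030e-04, 1.373e-04]  ψ = [1, 0, 3, 0]  (obs o_2=4)
t=3: δ = [1.287e-05, 1.448e-05, 8.583e-06, 1.448e-05]  ψ = [1, 0, 1, 0]  (obs o_3=5)
t=4: δ = [2.037e-06, 1.207e-06, 6.789e-07, 6.035e-07]  ψ = [1, 0, 3, 0]  (obs o_4=4)
t=5: δ = [5.658e-08, 1.910e-07, 3.772e-08, 9.548e-08]  ψ = [1, 0, 1, 0]  (obs o_5=3)
t=6: δ = [8.951e-09, 2.984e-09, 1.193e-08, 5.967e-09]  ψ = [1, 1, 1, 1]  (obs o_6=1)
backtrack: best end state = 2; path = [0, 1, 0, 1, 0, 1, 2]

path = [0, 1, 0, 1, 0, 1, 2]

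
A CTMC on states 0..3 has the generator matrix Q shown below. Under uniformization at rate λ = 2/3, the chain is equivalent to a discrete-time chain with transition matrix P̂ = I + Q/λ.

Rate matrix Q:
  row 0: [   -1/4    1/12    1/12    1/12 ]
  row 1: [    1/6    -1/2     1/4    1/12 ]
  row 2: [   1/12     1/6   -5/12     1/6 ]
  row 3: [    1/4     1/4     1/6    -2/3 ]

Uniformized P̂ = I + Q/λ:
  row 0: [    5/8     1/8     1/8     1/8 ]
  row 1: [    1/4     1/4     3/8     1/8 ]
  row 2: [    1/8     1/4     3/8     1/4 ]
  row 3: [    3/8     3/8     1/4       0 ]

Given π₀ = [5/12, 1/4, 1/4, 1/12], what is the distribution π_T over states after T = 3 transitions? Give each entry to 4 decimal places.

t=0: π = [0.4167, 0.2500, 0.2500, 0.0833]
t=1: π = [0.3854, 0.2083, 0.2604, 0.1458]
t=2: π = [0.3802, 0.2201, 0.2604, 0.1393]
t=3: π = [0.3774, 0.2199, 0.2625, 0.1401]

π = [0.3774, 0.2199, 0.2625, 0.1401]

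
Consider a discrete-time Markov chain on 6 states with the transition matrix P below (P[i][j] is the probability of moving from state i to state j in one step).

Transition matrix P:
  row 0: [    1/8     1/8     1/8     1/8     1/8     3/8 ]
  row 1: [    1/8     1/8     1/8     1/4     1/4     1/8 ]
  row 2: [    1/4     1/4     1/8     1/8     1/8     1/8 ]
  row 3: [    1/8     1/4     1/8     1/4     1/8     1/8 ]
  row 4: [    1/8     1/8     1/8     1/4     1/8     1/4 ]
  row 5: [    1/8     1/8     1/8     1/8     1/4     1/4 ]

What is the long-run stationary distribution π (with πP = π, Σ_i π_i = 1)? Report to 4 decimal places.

π = [0.1406, 0.1645, 0.1250, 0.1909, 0.1715, 0.2075]

Balance equations π_j = Σ_i π_i·P[i][j]:
  π_0 = 1/8·π_0 + 1/8·π_1 + 1/4·π_2 + 1/8·π_3 + 1/8·π_4 + 1/8·π_5
  π_1 = 1/8·π_0 + 1/8·π_1 + 1/4·π_2 + 1/4·π_3 + 1/8·π_4 + 1/8·π_5
  π_2 = 1/8·π_0 + 1/8·π_1 + 1/8·π_2 + 1/8·π_3 + 1/8·π_4 + 1/8·π_5
  π_3 = 1/8·π_0 + 1/4·π_1 + 1/8·π_2 + 1/4·π_3 + 1/4·π_4 + 1/8·π_5
  π_4 = 1/8·π_0 + 1/4·π_1 + 1/8·π_2 + 1/8·π_3 + 1/8·π_4 + 1/4·π_5
  normalize: π_0 + π_1 + π_2 + π_3 + π_4 + π_5 = 1
Solving the linear system gives exactly π = [9/64, 5295/32192, 1/8, 96/503, 5521/32192, 6681/32192].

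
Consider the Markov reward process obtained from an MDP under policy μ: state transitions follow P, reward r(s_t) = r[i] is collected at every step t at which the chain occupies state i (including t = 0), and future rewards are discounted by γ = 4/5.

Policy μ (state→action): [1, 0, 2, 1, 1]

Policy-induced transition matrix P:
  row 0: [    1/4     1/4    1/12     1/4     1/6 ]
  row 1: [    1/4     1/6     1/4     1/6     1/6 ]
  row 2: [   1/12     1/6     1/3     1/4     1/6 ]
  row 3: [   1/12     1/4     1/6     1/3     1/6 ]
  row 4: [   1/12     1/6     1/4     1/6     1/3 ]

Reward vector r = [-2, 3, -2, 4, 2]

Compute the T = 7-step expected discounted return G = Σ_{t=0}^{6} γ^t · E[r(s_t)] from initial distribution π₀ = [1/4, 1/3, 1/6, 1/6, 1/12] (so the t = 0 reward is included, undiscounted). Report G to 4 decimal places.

G = 4.4896

t=0: π = [0.2500, 0.3333, 0.1667, 0.1667, 0.0833], E[r] = 1.0000, γ^t·E[r] = 1.000000, running G = 1.000000
t=1: π = [0.1806, 0.2014, 0.2083, 0.2292, 0.1806], E[r] = 1.1042, γ^t·E[r] = 0.883333, running G = 1.883333
t=2: π = [0.1470, 0.2008, 0.2182, 0.2373, 0.1968], E[r] = 1.2147, γ^t·E[r] = 0.777407, running G = 2.660741
t=3: π = [0.1413, 0.1987, 0.2239, 0.2366, 0.1995], E[r] = 1.2111, γ^t·E[r] = 0.620099, running G = 3.280840
t=4: π = [0.1400, 0.1982, 0.2254, 0.2365, 0.1999], E[r] = 1.2097, γ^t·E[r] = 0.495491, running G = 3.776331
t=5: π = [0.1397, 0.1980, 0.2257, 0.2365, 0.2000], E[r] = 1.2094, γ^t·E[r] = 0.396296, running G = 4.172627
t=6: π = [0.1396, 0.1980, 0.2258, 0.2365, 0.2000], E[r] = 1.2093, γ^t·E[r] = 0.317022, running G = 4.489648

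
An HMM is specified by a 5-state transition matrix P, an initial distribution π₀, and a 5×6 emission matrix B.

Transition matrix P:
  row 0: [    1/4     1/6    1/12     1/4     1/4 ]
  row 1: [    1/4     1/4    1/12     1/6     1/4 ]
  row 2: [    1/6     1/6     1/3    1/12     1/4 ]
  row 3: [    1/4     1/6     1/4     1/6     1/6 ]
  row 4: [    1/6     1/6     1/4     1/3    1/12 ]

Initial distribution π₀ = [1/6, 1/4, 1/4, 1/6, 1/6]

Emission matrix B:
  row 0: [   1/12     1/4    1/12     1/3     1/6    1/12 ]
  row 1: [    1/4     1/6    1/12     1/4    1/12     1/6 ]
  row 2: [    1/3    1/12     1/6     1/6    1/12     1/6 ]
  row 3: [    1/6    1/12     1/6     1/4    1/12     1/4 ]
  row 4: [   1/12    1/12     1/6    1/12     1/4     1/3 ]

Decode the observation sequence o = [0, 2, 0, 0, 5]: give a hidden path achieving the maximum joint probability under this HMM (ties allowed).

path = [2, 2, 2, 2, 4]

t=0: δ = [1.389e-02, 6.250e-02, 8.333e-02, 2.778e-02, 1.389e-02]  (obs o_0=0)
t=1: δ = [1.302e-03, 1.302e-03, 4.630e-03, 1.736e-03, 3.472e-03]  ψ = [1, 1, 2, 1, 2]  (obs o_1=2)
t=2: δ = [6.430e-05, 1.929e-04, 5.144e-04, 1.929e-04, 9.645e-05]  ψ = [2, 2, 2, 4, 2]  (obs o_2=0)
t=3: δ = [7.144e-06, 2.143e-05, 5.716e-05, 7.144e-06, 1.072e-05]  ψ = [2, 2, 2, 2, 2]  (obs o_3=0)
t=4: δ = [7.938e-07, 1.588e-06, 3.175e-06, 1.191e-06, 4.763e-06]  ψ = [2, 2, 2, 2, 2]  (obs o_4=5)
backtrack: best end state = 4; path = [2, 2, 2, 2, 4]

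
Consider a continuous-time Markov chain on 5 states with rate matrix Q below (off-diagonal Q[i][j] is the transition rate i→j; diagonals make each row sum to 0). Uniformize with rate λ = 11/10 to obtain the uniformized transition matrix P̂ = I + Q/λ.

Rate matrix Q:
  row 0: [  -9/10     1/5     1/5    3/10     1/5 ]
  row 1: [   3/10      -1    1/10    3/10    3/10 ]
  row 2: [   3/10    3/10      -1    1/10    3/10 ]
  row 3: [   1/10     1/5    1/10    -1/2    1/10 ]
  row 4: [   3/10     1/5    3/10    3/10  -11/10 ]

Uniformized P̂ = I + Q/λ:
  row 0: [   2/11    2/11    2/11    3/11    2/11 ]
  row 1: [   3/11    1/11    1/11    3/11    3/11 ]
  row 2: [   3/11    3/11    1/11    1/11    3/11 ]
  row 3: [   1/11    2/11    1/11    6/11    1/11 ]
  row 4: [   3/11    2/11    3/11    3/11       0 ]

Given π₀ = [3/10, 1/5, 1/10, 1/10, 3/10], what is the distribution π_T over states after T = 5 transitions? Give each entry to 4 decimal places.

π = [0.1935, 0.1780, 0.1363, 0.3403, 0.1519]

t=0: π = [0.3000, 0.2000, 0.1000, 0.1000, 0.3000]
t=1: π = [0.2273, 0.1727, 0.1727, 0.2818, 0.1455]
t=2: π = [0.2008, 0.1818, 0.1380, 0.3182, 0.1612]
t=3: π = [0.1966, 0.1778, 0.1385, 0.3344, 0.1527]
t=4: π = [0.1941, 0.1782, 0.1365, 0.3388, 0.1524]
t=5: π = [0.1935, 0.1780, 0.1363, 0.3403, 0.1519]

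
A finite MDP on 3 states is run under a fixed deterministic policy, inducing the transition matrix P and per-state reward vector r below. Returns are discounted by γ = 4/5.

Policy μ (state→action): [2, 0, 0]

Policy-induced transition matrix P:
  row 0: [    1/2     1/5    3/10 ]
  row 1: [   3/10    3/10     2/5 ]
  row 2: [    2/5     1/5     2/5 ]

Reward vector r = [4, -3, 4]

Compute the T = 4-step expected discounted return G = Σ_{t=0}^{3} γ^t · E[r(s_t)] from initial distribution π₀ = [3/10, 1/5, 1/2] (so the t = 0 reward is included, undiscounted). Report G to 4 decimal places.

t=0: π = [0.3000, 0.2000, 0.5000], E[r] = 2.6000, γ^t·E[r] = 2.600000, running G = 2.600000
t=1: π = [0.4100, 0.2200, 0.3700], E[r] = 2.4600, γ^t·E[r] = 1.968000, running G = 4.568000
t=2: π = [0.4190, 0.2220, 0.3590], E[r] = 2.4460, γ^t·E[r] = 1.565440, running G = 6.133440
t=3: π = [0.4197, 0.2222, 0.3581], E[r] = 2.4446, γ^t·E[r] = 1.251635, running G = 7.385075

G = 7.3851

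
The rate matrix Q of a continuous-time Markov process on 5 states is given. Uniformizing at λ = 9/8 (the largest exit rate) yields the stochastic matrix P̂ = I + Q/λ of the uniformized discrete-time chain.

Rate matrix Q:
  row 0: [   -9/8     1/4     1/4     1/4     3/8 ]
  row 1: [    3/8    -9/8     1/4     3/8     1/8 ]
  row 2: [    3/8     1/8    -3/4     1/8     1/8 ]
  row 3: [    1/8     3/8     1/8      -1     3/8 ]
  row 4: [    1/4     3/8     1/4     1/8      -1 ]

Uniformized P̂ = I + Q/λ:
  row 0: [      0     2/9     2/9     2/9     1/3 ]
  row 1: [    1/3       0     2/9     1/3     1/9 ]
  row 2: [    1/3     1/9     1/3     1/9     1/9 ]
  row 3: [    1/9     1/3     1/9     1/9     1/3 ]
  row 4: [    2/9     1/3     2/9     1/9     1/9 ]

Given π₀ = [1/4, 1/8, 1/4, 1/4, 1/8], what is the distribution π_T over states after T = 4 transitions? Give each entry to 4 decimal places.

π = [0.2044, 0.1954, 0.2278, 0.1768, 0.1956]

t=0: π = [0.2500, 0.1250, 0.2500, 0.2500, 0.1250]
t=1: π = [0.1806, 0.2083, 0.2222, 0.1667, 0.2222]
t=2: π = [0.2114, 0.1944, 0.2284, 0.1775, 0.1883]
t=3: π = [0.2025, 0.1943, 0.2279, 0.1778, 0.1975]
t=4: π = [0.2044, 0.1954, 0.2278, 0.1768, 0.1956]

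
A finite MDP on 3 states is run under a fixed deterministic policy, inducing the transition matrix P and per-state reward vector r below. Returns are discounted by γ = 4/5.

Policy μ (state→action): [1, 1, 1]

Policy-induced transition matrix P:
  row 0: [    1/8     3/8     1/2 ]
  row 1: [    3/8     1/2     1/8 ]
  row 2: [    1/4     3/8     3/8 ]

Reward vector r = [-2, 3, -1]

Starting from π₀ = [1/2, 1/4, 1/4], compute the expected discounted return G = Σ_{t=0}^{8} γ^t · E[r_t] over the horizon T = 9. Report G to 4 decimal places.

t=0: π = [0.5000, 0.2500, 0.2500], E[r] = -0.5000, γ^t·E[r] = -0.500000, running G = -0.500000
t=1: π = [0.2188, 0.4063, 0.3750], E[r] = 0.4063, γ^t·E[r] = 0.325000, running G = -0.175000
t=2: π = [0.2734, 0.4258, 0.3008], E[r] = 0.4297, γ^t·E[r] = 0.275000, running G = 0.100000
t=3: π = [0.2690, 0.4282, 0.3027], E[r] = 0.4438, γ^t·E[r] = 0.227250, running G = 0.327250
t=4: π = [0.2699, 0.4285, 0.3016], E[r] = 0.4442, γ^t·E[r] = 0.181950, running G = 0.509200
t=5: π = [0.2698, 0.4286, 0.3016], E[r] = 0.4444, γ^t·E[r] = 0.145633, running G = 0.654833
t=6: π = [0.2698, 0.4286, 0.3016], E[r] = 0.4444, γ^t·E[r] = 0.116508, running G = 0.771340
t=7: π = [0.2698, 0.4286, 0.3016], E[r] = 0.4444, γ^t·E[r] = 0.093207, running G = 0.864547
t=8: π = [0.2698, 0.4286, 0.3016], E[r] = 0.4444, γ^t·E[r] = 0.074565, running G = 0.939112

G = 0.9391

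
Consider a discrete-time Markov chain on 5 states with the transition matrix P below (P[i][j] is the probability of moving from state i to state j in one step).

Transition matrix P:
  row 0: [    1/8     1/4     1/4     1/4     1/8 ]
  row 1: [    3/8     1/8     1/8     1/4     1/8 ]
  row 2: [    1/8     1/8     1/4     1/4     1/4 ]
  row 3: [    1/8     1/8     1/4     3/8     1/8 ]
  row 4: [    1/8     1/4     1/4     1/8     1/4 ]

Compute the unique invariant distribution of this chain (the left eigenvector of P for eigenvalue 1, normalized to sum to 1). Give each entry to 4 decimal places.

π = [0.1670, 0.1678, 0.2290, 0.2606, 0.1756]

Balance equations π_j = Σ_i π_i·P[i][j]:
  π_0 = 1/8·π_0 + 3/8·π_1 + 1/8·π_2 + 1/8·π_3 + 1/8·π_4
  π_1 = 1/4·π_0 + 1/8·π_1 + 1/8·π_2 + 1/8·π_3 + 1/4·π_4
  π_2 = 1/4·π_0 + 1/8·π_1 + 1/4·π_2 + 1/4·π_3 + 1/4·π_4
  π_3 = 1/4·π_0 + 1/4·π_1 + 1/4·π_2 + 3/8·π_3 + 1/8·π_4
  normalize: π_0 + π_1 + π_2 + π_3 + π_4 = 1
Solving the linear system gives exactly π = [581/3480, 73/435, 797/3480, 907/3480, 611/3480].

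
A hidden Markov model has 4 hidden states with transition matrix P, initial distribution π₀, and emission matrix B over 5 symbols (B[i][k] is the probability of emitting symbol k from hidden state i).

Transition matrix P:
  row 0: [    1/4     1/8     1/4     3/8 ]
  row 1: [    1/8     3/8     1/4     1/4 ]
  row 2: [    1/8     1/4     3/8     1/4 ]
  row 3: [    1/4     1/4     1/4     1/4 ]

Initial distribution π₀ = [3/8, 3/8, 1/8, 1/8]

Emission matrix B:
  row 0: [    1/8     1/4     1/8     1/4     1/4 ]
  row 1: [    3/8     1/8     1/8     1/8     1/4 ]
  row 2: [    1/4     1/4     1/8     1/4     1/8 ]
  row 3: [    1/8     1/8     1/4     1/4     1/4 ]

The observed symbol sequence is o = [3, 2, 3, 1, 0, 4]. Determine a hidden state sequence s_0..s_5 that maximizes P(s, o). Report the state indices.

path = [0, 3, 2, 2, 1, 1]

t=0: δ = [9.375e-02, 4.688e-02, 3.125e-02, 3.125e-02]  (obs o_0=3)
t=1: δ = [2.930e-03, 2.197e-03, 2.930e-03, 8.789e-03]  ψ = [0, 1, 0, 0]  (obs o_1=2)
t=2: δ = [5.493e-04, 2.747e-04, 5.493e-04, 5.493e-04]  ψ = [3, 3, 3, 3]  (obs o_2=3)
t=3: δ = [3.433e-05, 1.717e-05, 5.150e-05, 2.575e-05]  ψ = [0, 2, 2, 0]  (obs o_3=1)
t=4: δ = [1.073e-06, 4.828e-06, 4.828e-06, 1.609e-06]  ψ = [0, 2, 2, 0]  (obs o_4=0)
t=5: δ = [1.509e-07, 4.526e-07, 2.263e-07, 3.017e-07]  ψ = [1, 1, 2, 1]  (obs o_5=4)
backtrack: best end state = 1; path = [0, 3, 2, 2, 1, 1]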